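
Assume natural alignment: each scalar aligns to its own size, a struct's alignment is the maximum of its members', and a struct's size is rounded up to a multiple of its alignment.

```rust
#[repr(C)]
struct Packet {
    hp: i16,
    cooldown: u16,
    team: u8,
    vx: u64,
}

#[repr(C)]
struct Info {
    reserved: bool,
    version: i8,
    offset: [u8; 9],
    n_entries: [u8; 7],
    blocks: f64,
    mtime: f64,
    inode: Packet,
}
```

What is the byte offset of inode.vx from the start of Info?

48

Packet: 0..2  hp  (2B, 2-aligned); 2..4  cooldown  (2B, 2-aligned); 4..5  team  (1B, 1-aligned); 5..8  -- padding (3B); 8..16  vx  (8B, 8-aligned); sizeof = 16, alignof = 8
0..1  reserved  (1B, 1-aligned)
1..2  version  (1B, 1-aligned)
2..11  offset  (9B, 1-aligned)
11..18  n_entries  (7B, 1-aligned)
18..24  -- padding (6B)
24..32  blocks  (8B, 8-aligned)
32..40  mtime  (8B, 8-aligned)
40..56  inode  (16B, 8-aligned)
within Packet: vx at 8
40 + 8 = 48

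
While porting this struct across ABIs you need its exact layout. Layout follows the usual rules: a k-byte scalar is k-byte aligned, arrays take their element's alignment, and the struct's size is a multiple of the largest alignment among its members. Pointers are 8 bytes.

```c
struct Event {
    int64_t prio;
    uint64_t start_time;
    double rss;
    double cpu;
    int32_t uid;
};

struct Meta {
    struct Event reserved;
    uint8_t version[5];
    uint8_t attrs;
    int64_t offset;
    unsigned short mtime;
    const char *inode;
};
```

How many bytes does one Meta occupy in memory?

72 bytes

Event: prio at 0 (size 8, align 8) → ends 8; start_time at 8 (size 8, align 8) → ends 16; rss at 16 (size 8, align 8) → ends 24; cpu at 24 (size 8, align 8) → ends 32; uid at 32 (size 4, align 4) → ends 36; tail pad 4 to reach multiple of 8; total 40 bytes, alignment 8
reserved at 0 (size 40, align 8) → ends 40
version at 40 (size 5, align 1) → ends 45
attrs at 45 (size 1, align 1) → ends 46
pad 2 to align 8 for offset
offset at 48 (size 8, align 8) → ends 56
mtime at 56 (size 2, align 2) → ends 58
pad 6 to align 8 for inode
inode at 64 (size 8, align 8) → ends 72
total 72 bytes, alignment 8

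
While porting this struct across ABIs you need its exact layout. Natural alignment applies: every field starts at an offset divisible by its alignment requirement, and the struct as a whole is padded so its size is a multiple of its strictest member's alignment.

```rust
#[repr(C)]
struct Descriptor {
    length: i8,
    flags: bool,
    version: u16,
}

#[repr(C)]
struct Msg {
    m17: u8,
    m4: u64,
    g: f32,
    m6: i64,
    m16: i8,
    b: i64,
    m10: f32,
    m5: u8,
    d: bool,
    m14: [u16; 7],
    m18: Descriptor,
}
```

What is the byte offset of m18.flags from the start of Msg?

Descriptor: @0: length [1B, align 1] → 1; @1: flags [1B, align 1] → 2; @2: version [2B, align 2] → 4; size 4, align 2
@0: m17 [1B, align 1] → 1
+7 pad (align 8)
@8: m4 [8B, align 8] → 16
@16: g [4B, align 4] → 20
+4 pad (align 8)
@24: m6 [8B, align 8] → 32
@32: m16 [1B, align 1] → 33
+7 pad (align 8)
@40: b [8B, align 8] → 48
@48: m10 [4B, align 4] → 52
@52: m5 [1B, align 1] → 53
@53: d [1B, align 1] → 54
@54: m14 [14B, align 2] → 68
@68: m18 [4B, align 2] → 72
within Descriptor: flags at 1
68 + 1 = 69

69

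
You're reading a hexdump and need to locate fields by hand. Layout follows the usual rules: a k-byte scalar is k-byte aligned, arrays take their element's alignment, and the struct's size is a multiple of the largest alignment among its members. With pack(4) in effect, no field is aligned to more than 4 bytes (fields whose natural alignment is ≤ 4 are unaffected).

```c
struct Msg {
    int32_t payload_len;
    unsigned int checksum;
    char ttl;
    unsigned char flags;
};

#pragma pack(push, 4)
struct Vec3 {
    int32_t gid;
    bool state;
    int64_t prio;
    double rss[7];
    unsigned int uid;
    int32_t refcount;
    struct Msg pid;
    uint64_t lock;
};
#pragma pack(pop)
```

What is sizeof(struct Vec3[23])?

2300

Msg: 0..4  payload_len  (4B, 4-aligned); 4..8  checksum  (4B, 4-aligned); 8..9  ttl  (1B, 1-aligned); 9..10  flags  (1B, 1-aligned); 10..12  -- tail padding (2B); sizeof = 12, alignof = 4
0..4  gid  (4B, 4-aligned)
4..5  state  (1B, 1-aligned)
5..8  -- padding (3B)
8..16  prio  (8B, 4-aligned)
16..72  rss  (56B, 4-aligned)
72..76  uid  (4B, 4-aligned)
76..80  refcount  (4B, 4-aligned)
80..92  pid  (12B, 4-aligned)
92..100  lock  (8B, 4-aligned)
sizeof = 100, alignof = 4
array of 23: 23 × 100 = 2300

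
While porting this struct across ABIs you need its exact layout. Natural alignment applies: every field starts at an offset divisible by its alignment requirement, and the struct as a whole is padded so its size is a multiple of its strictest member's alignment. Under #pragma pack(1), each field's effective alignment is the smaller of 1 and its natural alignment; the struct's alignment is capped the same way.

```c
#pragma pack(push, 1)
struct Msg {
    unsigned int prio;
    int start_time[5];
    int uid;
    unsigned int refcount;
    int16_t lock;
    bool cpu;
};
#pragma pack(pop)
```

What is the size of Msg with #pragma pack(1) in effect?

0..4  prio  (4B, 1-aligned)
4..24  start_time  (20B, 1-aligned)
24..28  uid  (4B, 1-aligned)
28..32  refcount  (4B, 1-aligned)
32..34  lock  (2B, 1-aligned)
34..35  cpu  (1B, 1-aligned)
sizeof = 35, alignof = 1

35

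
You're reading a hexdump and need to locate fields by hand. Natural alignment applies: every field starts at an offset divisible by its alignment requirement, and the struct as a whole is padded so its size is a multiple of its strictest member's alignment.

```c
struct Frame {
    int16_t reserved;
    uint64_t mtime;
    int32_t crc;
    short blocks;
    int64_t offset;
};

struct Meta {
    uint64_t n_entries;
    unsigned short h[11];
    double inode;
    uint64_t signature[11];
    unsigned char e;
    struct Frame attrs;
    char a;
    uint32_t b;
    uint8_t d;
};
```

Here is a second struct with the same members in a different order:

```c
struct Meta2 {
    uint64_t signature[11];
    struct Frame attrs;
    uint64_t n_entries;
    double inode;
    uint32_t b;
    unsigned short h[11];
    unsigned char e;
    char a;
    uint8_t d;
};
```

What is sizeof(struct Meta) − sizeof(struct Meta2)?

Frame: reserved at 0 (size 2, align 2) → ends 2; pad 6 to align 8 for mtime; mtime at 8 (size 8, align 8) → ends 16; crc at 16 (size 4, align 4) → ends 20; blocks at 20 (size 2, align 2) → ends 22; pad 2 to align 8 for offset; offset at 24 (size 8, align 8) → ends 32; total 32 bytes, alignment 8
n_entries at 0 (size 8, align 8) → ends 8
h at 8 (size 22, align 2) → ends 30
pad 2 to align 8 for inode
inode at 32 (size 8, align 8) → ends 40
signature at 40 (size 88, align 8) → ends 128
e at 128 (size 1, align 1) → ends 129
pad 7 to align 8 for attrs
attrs at 136 (size 32, align 8) → ends 168
a at 168 (size 1, align 1) → ends 169
pad 3 to align 4 for b
b at 172 (size 4, align 4) → ends 176
d at 176 (size 1, align 1) → ends 177
tail pad 7 to reach multiple of 8
total 184 bytes, alignment 8
— Meta2 —
signature at 0 (size 88, align 8) → ends 88
attrs at 88 (size 32, align 8) → ends 120
n_entries at 120 (size 8, align 8) → ends 128
inode at 128 (size 8, align 8) → ends 136
b at 136 (size 4, align 4) → ends 140
h at 140 (size 22, align 2) → ends 162
e at 162 (size 1, align 1) → ends 163
a at 163 (size 1, align 1) → ends 164
d at 164 (size 1, align 1) → ends 165
tail pad 3 to reach multiple of 8
total 168 bytes, alignment 8
184 − 168 = 16

16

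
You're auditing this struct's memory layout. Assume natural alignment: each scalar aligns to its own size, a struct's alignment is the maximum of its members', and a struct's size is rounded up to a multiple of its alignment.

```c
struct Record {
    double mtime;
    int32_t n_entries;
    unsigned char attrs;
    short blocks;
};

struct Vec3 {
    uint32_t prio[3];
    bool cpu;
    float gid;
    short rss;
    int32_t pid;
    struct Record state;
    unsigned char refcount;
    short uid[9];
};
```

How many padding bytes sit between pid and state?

4

Record: @0: mtime [8B, align 8] → 8; @8: n_entries [4B, align 4] → 12; @12: attrs [1B, align 1] → 13; +1 pad (align 2); @14: blocks [2B, align 2] → 16; size 16, align 8
@0: prio [12B, align 4] → 12
@12: cpu [1B, align 1] → 13
+3 pad (align 4)
@16: gid [4B, align 4] → 20
@20: rss [2B, align 2] → 22
+2 pad (align 4)
@24: pid [4B, align 4] → 28
+4 pad (align 8)
@32: state [16B, align 8] → 48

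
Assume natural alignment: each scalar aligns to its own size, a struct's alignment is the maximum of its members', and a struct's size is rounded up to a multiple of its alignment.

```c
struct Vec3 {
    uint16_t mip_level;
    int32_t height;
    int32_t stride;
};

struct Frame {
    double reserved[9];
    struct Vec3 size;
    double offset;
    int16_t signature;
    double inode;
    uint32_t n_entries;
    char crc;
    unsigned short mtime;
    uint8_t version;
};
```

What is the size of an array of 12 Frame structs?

1536

Vec3: mip_level at 0 (size 2, align 2) → ends 2; pad 2 to align 4 for height; height at 4 (size 4, align 4) → ends 8; stride at 8 (size 4, align 4) → ends 12; total 12 bytes, alignment 4
reserved at 0 (size 72, align 8) → ends 72
size at 72 (size 12, align 4) → ends 84
pad 4 to align 8 for offset
offset at 88 (size 8, align 8) → ends 96
signature at 96 (size 2, align 2) → ends 98
pad 6 to align 8 for inode
inode at 104 (size 8, align 8) → ends 112
n_entries at 112 (size 4, align 4) → ends 116
crc at 116 (size 1, align 1) → ends 117
pad 1 to align 2 for mtime
mtime at 118 (size 2, align 2) → ends 120
version at 120 (size 1, align 1) → ends 121
tail pad 7 to reach multiple of 8
total 128 bytes, alignment 8
array of 12: 12 × 128 = 1536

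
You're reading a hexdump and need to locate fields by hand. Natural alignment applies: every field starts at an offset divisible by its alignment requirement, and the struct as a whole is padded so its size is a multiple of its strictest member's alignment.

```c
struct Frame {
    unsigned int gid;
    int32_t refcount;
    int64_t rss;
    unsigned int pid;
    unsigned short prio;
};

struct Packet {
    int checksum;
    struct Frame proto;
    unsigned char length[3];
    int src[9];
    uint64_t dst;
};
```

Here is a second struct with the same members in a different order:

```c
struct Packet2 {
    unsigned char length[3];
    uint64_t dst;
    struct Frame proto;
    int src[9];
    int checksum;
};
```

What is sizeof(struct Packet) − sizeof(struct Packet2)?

Frame: gid at 0 (size 4, align 4) → ends 4; refcount at 4 (size 4, align 4) → ends 8; rss at 8 (size 8, align 8) → ends 16; pid at 16 (size 4, align 4) → ends 20; prio at 20 (size 2, align 2) → ends 22; tail pad 2 to reach multiple of 8; total 24 bytes, alignment 8
checksum at 0 (size 4, align 4) → ends 4
pad 4 to align 8 for proto
proto at 8 (size 24, align 8) → ends 32
length at 32 (size 3, align 1) → ends 35
pad 1 to align 4 for src
src at 36 (size 36, align 4) → ends 72
dst at 72 (size 8, align 8) → ends 80
total 80 bytes, alignment 8
— Packet2 —
length at 0 (size 3, align 1) → ends 3
pad 5 to align 8 for dst
dst at 8 (size 8, align 8) → ends 16
proto at 16 (size 24, align 8) → ends 40
src at 40 (size 36, align 4) → ends 76
checksum at 76 (size 4, align 4) → ends 80
total 80 bytes, alignment 8
80 − 80 = 0

0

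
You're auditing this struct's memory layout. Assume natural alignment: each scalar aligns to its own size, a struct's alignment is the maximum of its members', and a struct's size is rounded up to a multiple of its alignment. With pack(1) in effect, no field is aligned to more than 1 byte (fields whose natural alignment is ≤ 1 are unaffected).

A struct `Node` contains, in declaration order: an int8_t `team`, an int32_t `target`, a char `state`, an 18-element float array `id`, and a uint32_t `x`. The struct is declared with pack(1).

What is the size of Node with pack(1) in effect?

82

team at 0 (size 1, align 1) → ends 1
target at 1 (size 4, align 1) → ends 5
state at 5 (size 1, align 1) → ends 6
id at 6 (size 72, align 1) → ends 78
x at 78 (size 4, align 1) → ends 82
total 82 bytes, alignment 1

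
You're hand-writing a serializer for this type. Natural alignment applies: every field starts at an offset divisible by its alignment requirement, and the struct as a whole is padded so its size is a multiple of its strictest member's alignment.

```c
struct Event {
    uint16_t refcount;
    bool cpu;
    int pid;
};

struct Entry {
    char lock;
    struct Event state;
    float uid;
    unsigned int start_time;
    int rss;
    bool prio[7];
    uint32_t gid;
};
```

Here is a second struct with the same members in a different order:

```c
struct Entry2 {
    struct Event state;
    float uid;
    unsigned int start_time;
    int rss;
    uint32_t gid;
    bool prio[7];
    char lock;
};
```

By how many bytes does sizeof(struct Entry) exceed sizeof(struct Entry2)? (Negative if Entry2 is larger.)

Event: 0..2  refcount  (2B, 2-aligned); 2..3  cpu  (1B, 1-aligned); 3..4  -- padding (1B); 4..8  pid  (4B, 4-aligned); sizeof = 8, alignof = 4
0..1  lock  (1B, 1-aligned)
1..4  -- padding (3B)
4..12  state  (8B, 4-aligned)
12..16  uid  (4B, 4-aligned)
16..20  start_time  (4B, 4-aligned)
20..24  rss  (4B, 4-aligned)
24..31  prio  (7B, 1-aligned)
31..32  -- padding (1B)
32..36  gid  (4B, 4-aligned)
sizeof = 36, alignof = 4
— Entry2 —
0..8  state  (8B, 4-aligned)
8..12  uid  (4B, 4-aligned)
12..16  start_time  (4B, 4-aligned)
16..20  rss  (4B, 4-aligned)
20..24  gid  (4B, 4-aligned)
24..31  prio  (7B, 1-aligned)
31..32  lock  (1B, 1-aligned)
sizeof = 32, alignof = 4
36 − 32 = 4

4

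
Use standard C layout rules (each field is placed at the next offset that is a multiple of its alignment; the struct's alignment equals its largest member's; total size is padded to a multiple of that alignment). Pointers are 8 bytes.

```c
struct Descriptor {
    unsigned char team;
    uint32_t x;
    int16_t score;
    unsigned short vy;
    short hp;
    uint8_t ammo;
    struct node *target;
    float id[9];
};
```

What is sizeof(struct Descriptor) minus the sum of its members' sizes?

8

@0: team [1B, align 1] → 1
+3 pad (align 4)
@4: x [4B, align 4] → 8
@8: score [2B, align 2] → 10
@10: vy [2B, align 2] → 12
@12: hp [2B, align 2] → 14
@14: ammo [1B, align 1] → 15
+1 pad (align 8)
@16: target [8B, align 8] → 24
@24: id [36B, align 4] → 60
+4 tail pad (align 8)
size 64, align 8
data bytes 56, size 64 → padding 8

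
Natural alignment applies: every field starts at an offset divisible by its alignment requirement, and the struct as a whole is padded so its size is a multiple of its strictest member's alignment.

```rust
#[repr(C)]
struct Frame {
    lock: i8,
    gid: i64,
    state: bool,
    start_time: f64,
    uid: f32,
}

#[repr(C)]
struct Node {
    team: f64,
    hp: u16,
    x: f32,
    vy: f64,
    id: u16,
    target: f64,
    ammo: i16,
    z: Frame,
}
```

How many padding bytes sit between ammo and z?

6

Frame: @0: lock [1B, align 1] → 1; +7 pad (align 8); @8: gid [8B, align 8] → 16; @16: state [1B, align 1] → 17; +7 pad (align 8); @24: start_time [8B, align 8] → 32; @32: uid [4B, align 4] → 36; +4 tail pad (align 8); size 40, align 8
@0: team [8B, align 8] → 8
@8: hp [2B, align 2] → 10
+2 pad (align 4)
@12: x [4B, align 4] → 16
@16: vy [8B, align 8] → 24
@24: id [2B, align 2] → 26
+6 pad (align 8)
@32: target [8B, align 8] → 40
@40: ammo [2B, align 2] → 42
+6 pad (align 8)
@48: z [40B, align 8] → 88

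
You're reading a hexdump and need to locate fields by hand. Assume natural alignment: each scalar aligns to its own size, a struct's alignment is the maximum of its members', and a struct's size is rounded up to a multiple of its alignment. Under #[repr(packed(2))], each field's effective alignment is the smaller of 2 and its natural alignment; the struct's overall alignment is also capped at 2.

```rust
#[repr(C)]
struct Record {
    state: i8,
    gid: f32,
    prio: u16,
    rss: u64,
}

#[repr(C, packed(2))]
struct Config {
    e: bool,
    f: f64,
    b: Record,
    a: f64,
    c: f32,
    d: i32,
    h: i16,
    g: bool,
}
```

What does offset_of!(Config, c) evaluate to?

42

Record: state at 0 (size 1, align 1) → ends 1; pad 3 to align 4 for gid; gid at 4 (size 4, align 4) → ends 8; prio at 8 (size 2, align 2) → ends 10; pad 6 to align 8 for rss; rss at 16 (size 8, align 8) → ends 24; total 24 bytes, alignment 8
e at 0 (size 1, align 1) → ends 1
pad 1 to align 2 for f
f at 2 (size 8, align 2) → ends 10
b at 10 (size 24, align 2) → ends 34
a at 34 (size 8, align 2) → ends 42
c at 42 (size 4, align 2) → ends 46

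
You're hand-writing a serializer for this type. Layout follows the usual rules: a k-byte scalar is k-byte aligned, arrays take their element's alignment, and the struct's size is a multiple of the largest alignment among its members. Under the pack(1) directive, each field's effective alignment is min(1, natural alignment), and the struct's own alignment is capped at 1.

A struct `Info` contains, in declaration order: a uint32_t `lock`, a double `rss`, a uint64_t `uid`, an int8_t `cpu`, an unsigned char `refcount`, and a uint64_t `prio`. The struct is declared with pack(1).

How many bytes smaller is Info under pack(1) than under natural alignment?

10

natural layout:
  @0: lock [4B, align 4] → 4
  +4 pad (align 8)
  @8: rss [8B, align 8] → 16
  @16: uid [8B, align 8] → 24
  @24: cpu [1B, align 1] → 25
  @25: refcount [1B, align 1] → 26
  +6 pad (align 8)
  @32: prio [8B, align 8] → 40
  size 40, align 8
packed(1) layout:
  @0: lock [4B, align 1] → 4
  @4: rss [8B, align 1] → 12
  @12: uid [8B, align 1] → 20
  @20: cpu [1B, align 1] → 21
  @21: refcount [1B, align 1] → 22
  @22: prio [8B, align 1] → 30
  size 30, align 1
40 − 30 = 10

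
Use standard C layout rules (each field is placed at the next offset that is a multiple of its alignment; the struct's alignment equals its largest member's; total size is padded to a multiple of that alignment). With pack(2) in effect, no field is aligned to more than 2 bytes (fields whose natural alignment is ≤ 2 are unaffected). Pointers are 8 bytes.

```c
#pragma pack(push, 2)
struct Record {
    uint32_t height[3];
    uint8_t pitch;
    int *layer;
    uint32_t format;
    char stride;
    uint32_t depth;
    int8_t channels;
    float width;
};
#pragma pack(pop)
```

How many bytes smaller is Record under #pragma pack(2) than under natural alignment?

natural layout:
  @0: height [12B, align 4] → 12
  @12: pitch [1B, align 1] → 13
  +3 pad (align 8)
  @16: layer [8B, align 8] → 24
  @24: format [4B, align 4] → 28
  @28: stride [1B, align 1] → 29
  +3 pad (align 4)
  @32: depth [4B, align 4] → 36
  @36: channels [1B, align 1] → 37
  +3 pad (align 4)
  @40: width [4B, align 4] → 44
  +4 tail pad (align 8)
  size 48, align 8
packed(2) layout:
  @0: height [12B, align 2] → 12
  @12: pitch [1B, align 1] → 13
  +1 pad (align 2)
  @14: layer [8B, align 2] → 22
  @22: format [4B, align 2] → 26
  @26: stride [1B, align 1] → 27
  +1 pad (align 2)
  @28: depth [4B, align 2] → 32
  @32: channels [1B, align 1] → 33
  +1 pad (align 2)
  @34: width [4B, align 2] → 38
  size 38, align 2
48 − 38 = 10

10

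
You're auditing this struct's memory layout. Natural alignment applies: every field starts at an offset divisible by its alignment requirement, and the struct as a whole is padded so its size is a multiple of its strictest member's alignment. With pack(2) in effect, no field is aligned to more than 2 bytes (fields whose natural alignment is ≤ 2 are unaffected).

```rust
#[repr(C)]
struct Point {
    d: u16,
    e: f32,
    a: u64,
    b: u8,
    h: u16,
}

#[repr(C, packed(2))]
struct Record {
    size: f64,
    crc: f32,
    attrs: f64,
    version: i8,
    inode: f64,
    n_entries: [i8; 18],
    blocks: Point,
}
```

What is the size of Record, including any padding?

Point: d at 0 (size 2, align 2) → ends 2; pad 2 to align 4 for e; e at 4 (size 4, align 4) → ends 8; a at 8 (size 8, align 8) → ends 16; b at 16 (size 1, align 1) → ends 17; pad 1 to align 2 for h; h at 18 (size 2, align 2) → ends 20; tail pad 4 to reach multiple of 8; total 24 bytes, alignment 8
size at 0 (size 8, align 2) → ends 8
crc at 8 (size 4, align 2) → ends 12
attrs at 12 (size 8, align 2) → ends 20
version at 20 (size 1, align 1) → ends 21
pad 1 to align 2 for inode
inode at 22 (size 8, align 2) → ends 30
n_entries at 30 (size 18, align 1) → ends 48
blocks at 48 (size 24, align 2) → ends 72
total 72 bytes, alignment 2

72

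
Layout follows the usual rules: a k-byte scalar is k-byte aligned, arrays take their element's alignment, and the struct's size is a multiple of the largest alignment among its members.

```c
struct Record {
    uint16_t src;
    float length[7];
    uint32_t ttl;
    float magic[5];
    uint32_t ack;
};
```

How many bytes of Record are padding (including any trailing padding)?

src at 0 (size 2, align 2) → ends 2
pad 2 to align 4 for length
length at 4 (size 28, align 4) → ends 32
ttl at 32 (size 4, align 4) → ends 36
magic at 36 (size 20, align 4) → ends 56
ack at 56 (size 4, align 4) → ends 60
total 60 bytes, alignment 4
data bytes 58, size 60 → padding 2

2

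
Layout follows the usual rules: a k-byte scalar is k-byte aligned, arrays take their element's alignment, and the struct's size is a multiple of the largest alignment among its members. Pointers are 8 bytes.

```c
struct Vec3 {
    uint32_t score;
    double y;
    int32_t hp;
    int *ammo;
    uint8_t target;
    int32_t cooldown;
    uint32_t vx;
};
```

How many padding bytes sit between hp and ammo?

4

score at 0 (size 4, align 4) → ends 4
pad 4 to align 8 for y
y at 8 (size 8, align 8) → ends 16
hp at 16 (size 4, align 4) → ends 20
pad 4 to align 8 for ammo
ammo at 24 (size 8, align 8) → ends 32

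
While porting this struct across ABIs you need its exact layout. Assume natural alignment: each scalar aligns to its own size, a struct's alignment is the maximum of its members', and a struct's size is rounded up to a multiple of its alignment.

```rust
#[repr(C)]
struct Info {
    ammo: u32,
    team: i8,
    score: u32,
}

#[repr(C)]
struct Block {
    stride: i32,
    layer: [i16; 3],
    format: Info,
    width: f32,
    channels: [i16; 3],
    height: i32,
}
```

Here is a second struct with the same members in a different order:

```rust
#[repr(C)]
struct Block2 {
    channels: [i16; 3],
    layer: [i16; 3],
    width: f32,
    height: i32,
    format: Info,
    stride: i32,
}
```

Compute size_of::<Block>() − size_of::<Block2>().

Info: @0: ammo [4B, align 4] → 4; @4: team [1B, align 1] → 5; +3 pad (align 4); @8: score [4B, align 4] → 12; size 12, align 4
@0: stride [4B, align 4] → 4
@4: layer [6B, align 2] → 10
+2 pad (align 4)
@12: format [12B, align 4] → 24
@24: width [4B, align 4] → 28
@28: channels [6B, align 2] → 34
+2 pad (align 4)
@36: height [4B, align 4] → 40
size 40, align 4
— Block2 —
@0: channels [6B, align 2] → 6
@6: layer [6B, align 2] → 12
@12: width [4B, align 4] → 16
@16: height [4B, align 4] → 20
@20: format [12B, align 4] → 32
@32: stride [4B, align 4] → 36
size 36, align 4
40 − 36 = 4

4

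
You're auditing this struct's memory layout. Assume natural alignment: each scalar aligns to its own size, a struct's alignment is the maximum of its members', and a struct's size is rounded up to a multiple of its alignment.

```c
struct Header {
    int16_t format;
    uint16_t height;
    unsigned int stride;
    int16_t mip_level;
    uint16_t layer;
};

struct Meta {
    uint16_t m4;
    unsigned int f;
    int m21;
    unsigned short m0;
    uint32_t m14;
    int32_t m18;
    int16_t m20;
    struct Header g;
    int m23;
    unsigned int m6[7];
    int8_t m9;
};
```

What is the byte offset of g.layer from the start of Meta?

Header: 0..2  format  (2B, 2-aligned); 2..4  height  (2B, 2-aligned); 4..8  stride  (4B, 4-aligned); 8..10  mip_level  (2B, 2-aligned); 10..12  layer  (2B, 2-aligned); sizeof = 12, alignof = 4
0..2  m4  (2B, 2-aligned)
2..4  -- padding (2B)
4..8  f  (4B, 4-aligned)
8..12  m21  (4B, 4-aligned)
12..14  m0  (2B, 2-aligned)
14..16  -- padding (2B)
16..20  m14  (4B, 4-aligned)
20..24  m18  (4B, 4-aligned)
24..26  m20  (2B, 2-aligned)
26..28  -- padding (2B)
28..40  g  (12B, 4-aligned)
within Header: layer at 10
28 + 10 = 38

38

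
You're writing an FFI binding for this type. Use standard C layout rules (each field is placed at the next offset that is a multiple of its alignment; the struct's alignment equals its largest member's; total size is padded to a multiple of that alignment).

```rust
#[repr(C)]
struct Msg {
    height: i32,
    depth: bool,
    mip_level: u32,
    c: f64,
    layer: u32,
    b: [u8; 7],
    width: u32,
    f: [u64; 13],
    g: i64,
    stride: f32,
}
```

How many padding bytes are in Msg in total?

12

0..4  height  (4B, 4-aligned)
4..5  depth  (1B, 1-aligned)
5..8  -- padding (3B)
8..12  mip_level  (4B, 4-aligned)
12..16  -- padding (4B)
16..24  c  (8B, 8-aligned)
24..28  layer  (4B, 4-aligned)
28..35  b  (7B, 1-aligned)
35..36  -- padding (1B)
36..40  width  (4B, 4-aligned)
40..144  f  (104B, 8-aligned)
144..152  g  (8B, 8-aligned)
152..156  stride  (4B, 4-aligned)
156..160  -- tail padding (4B)
sizeof = 160, alignof = 8
data bytes 148, size 160 → padding 12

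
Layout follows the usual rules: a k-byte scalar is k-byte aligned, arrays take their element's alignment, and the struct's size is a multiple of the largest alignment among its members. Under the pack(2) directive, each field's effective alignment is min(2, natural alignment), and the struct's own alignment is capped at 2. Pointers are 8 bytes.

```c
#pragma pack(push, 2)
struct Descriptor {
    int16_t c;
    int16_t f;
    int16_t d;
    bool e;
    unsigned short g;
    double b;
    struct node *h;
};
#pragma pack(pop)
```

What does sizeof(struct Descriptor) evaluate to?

26

0..2  c  (2B, 2-aligned)
2..4  f  (2B, 2-aligned)
4..6  d  (2B, 2-aligned)
6..7  e  (1B, 1-aligned)
7..8  -- padding (1B)
8..10  g  (2B, 2-aligned)
10..18  b  (8B, 2-aligned)
18..26  h  (8B, 2-aligned)
sizeof = 26, alignof = 2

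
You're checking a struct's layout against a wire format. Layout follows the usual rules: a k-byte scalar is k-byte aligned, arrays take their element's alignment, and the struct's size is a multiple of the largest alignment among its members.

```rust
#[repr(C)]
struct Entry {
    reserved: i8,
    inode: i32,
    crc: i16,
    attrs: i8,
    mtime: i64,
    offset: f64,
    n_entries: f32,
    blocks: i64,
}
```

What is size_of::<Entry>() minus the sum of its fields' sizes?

12

0..1  reserved  (1B, 1-aligned)
1..4  -- padding (3B)
4..8  inode  (4B, 4-aligned)
8..10  crc  (2B, 2-aligned)
10..11  attrs  (1B, 1-aligned)
11..16  -- padding (5B)
16..24  mtime  (8B, 8-aligned)
24..32  offset  (8B, 8-aligned)
32..36  n_entries  (4B, 4-aligned)
36..40  -- padding (4B)
40..48  blocks  (8B, 8-aligned)
sizeof = 48, alignof = 8
data bytes 36, size 48 → padding 12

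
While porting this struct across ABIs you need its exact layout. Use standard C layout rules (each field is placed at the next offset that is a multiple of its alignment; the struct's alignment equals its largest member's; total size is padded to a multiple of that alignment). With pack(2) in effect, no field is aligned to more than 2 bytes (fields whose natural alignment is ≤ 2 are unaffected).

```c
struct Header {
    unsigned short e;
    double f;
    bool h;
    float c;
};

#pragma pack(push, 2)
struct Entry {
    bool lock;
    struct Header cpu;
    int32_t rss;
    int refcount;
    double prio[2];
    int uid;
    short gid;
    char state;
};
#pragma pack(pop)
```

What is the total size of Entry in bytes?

58 bytes

Header: 0..2  e  (2B, 2-aligned); 2..8  -- padding (6B); 8..16  f  (8B, 8-aligned); 16..17  h  (1B, 1-aligned); 17..20  -- padding (3B); 20..24  c  (4B, 4-aligned); sizeof = 24, alignof = 8
0..1  lock  (1B, 1-aligned)
1..2  -- padding (1B)
2..26  cpu  (24B, 2-aligned)
26..30  rss  (4B, 2-aligned)
30..34  refcount  (4B, 2-aligned)
34..50  prio  (16B, 2-aligned)
50..54  uid  (4B, 2-aligned)
54..56  gid  (2B, 2-aligned)
56..57  state  (1B, 1-aligned)
57..58  -- tail padding (1B)
sizeof = 58, alignof = 2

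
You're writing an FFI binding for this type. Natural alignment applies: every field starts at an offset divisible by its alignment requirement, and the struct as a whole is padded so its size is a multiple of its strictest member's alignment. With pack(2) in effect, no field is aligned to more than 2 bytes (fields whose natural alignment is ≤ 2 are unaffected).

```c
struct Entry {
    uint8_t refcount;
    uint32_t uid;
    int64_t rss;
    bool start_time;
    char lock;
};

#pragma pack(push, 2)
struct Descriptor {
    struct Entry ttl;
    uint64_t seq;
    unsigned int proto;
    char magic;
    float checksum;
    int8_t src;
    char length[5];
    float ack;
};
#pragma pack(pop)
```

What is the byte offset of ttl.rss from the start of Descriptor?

Entry: 0..1  refcount  (1B, 1-aligned); 1..4  -- padding (3B); 4..8  uid  (4B, 4-aligned); 8..16  rss  (8B, 8-aligned); 16..17  start_time  (1B, 1-aligned); 17..18  lock  (1B, 1-aligned); 18..24  -- tail padding (6B); sizeof = 24, alignof = 8
0..24  ttl  (24B, 2-aligned)
within Entry: rss at 8
0 + 8 = 8

8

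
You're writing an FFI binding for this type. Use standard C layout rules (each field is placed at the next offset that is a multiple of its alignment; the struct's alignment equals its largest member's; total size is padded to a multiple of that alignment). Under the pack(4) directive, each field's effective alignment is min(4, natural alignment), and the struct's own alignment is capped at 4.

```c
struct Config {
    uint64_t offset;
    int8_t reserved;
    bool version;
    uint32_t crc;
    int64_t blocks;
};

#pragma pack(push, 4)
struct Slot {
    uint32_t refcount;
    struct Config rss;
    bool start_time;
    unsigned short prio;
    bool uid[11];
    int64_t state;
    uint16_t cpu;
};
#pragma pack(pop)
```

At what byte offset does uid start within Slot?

Config: 0..8  offset  (8B, 8-aligned); 8..9  reserved  (1B, 1-aligned); 9..10  version  (1B, 1-aligned); 10..12  -- padding (2B); 12..16  crc  (4B, 4-aligned); 16..24  blocks  (8B, 8-aligned); sizeof = 24, alignof = 8
0..4  refcount  (4B, 4-aligned)
4..28  rss  (24B, 4-aligned)
28..29  start_time  (1B, 1-aligned)
29..30  -- padding (1B)
30..32  prio  (2B, 2-aligned)
32..43  uid  (11B, 1-aligned)

32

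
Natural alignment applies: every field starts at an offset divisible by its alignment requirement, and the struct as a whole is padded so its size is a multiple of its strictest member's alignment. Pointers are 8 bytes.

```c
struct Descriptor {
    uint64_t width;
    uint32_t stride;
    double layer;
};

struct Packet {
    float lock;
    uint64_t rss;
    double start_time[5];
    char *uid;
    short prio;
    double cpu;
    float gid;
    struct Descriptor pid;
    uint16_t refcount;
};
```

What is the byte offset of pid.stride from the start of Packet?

96

Descriptor: 0..8  width  (8B, 8-aligned); 8..12  stride  (4B, 4-aligned); 12..16  -- padding (4B); 16..24  layer  (8B, 8-aligned); sizeof = 24, alignof = 8
0..4  lock  (4B, 4-aligned)
4..8  -- padding (4B)
8..16  rss  (8B, 8-aligned)
16..56  start_time  (40B, 8-aligned)
56..64  uid  (8B, 8-aligned)
64..66  prio  (2B, 2-aligned)
66..72  -- padding (6B)
72..80  cpu  (8B, 8-aligned)
80..84  gid  (4B, 4-aligned)
84..88  -- padding (4B)
88..112  pid  (24B, 8-aligned)
within Descriptor: stride at 8
88 + 8 = 96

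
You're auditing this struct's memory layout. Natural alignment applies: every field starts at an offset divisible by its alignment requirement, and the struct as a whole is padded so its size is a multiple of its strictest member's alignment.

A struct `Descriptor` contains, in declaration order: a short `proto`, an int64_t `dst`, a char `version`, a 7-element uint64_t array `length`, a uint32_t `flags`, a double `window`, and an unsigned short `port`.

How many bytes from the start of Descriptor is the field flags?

80

@0: proto [2B, align 2] → 2
+6 pad (align 8)
@8: dst [8B, align 8] → 16
@16: version [1B, align 1] → 17
+7 pad (align 8)
@24: length [56B, align 8] → 80
@80: flags [4B, align 4] → 84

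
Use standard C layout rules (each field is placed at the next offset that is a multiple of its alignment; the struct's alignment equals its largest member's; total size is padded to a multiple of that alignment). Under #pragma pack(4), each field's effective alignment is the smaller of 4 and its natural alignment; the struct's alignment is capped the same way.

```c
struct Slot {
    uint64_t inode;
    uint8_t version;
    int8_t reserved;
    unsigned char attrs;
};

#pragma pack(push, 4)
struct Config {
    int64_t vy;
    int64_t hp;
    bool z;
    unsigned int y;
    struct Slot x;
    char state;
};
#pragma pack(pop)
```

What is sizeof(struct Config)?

44

Slot: inode at 0 (size 8, align 8) → ends 8; version at 8 (size 1, align 1) → ends 9; reserved at 9 (size 1, align 1) → ends 10; attrs at 10 (size 1, align 1) → ends 11; tail pad 5 to reach multiple of 8; total 16 bytes, alignment 8
vy at 0 (size 8, align 4) → ends 8
hp at 8 (size 8, align 4) → ends 16
z at 16 (size 1, align 1) → ends 17
pad 3 to align 4 for y
y at 20 (size 4, align 4) → ends 24
x at 24 (size 16, align 4) → ends 40
state at 40 (size 1, align 1) → ends 41
tail pad 3 to reach multiple of 4
total 44 bytes, alignment 4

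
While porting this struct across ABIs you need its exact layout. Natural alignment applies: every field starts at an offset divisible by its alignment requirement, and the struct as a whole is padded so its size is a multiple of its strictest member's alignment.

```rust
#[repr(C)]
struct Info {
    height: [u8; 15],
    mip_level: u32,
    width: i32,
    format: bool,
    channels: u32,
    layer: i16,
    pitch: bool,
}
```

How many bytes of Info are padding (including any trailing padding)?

5

height at 0 (size 15, align 1) → ends 15
pad 1 to align 4 for mip_level
mip_level at 16 (size 4, align 4) → ends 20
width at 20 (size 4, align 4) → ends 24
format at 24 (size 1, align 1) → ends 25
pad 3 to align 4 for channels
channels at 28 (size 4, align 4) → ends 32
layer at 32 (size 2, align 2) → ends 34
pitch at 34 (size 1, align 1) → ends 35
tail pad 1 to reach multiple of 4
total 36 bytes, alignment 4
data bytes 31, size 36 → padding 5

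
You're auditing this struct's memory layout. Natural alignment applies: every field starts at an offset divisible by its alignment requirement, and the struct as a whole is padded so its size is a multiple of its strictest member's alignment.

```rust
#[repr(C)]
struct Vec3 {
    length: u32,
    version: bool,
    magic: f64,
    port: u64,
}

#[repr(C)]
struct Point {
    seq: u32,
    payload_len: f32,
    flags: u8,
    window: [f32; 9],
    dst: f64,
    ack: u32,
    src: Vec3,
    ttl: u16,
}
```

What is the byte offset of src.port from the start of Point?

80

Vec3: 0..4  length  (4B, 4-aligned); 4..5  version  (1B, 1-aligned); 5..8  -- padding (3B); 8..16  magic  (8B, 8-aligned); 16..24  port  (8B, 8-aligned); sizeof = 24, alignof = 8
0..4  seq  (4B, 4-aligned)
4..8  payload_len  (4B, 4-aligned)
8..9  flags  (1B, 1-aligned)
9..12  -- padding (3B)
12..48  window  (36B, 4-aligned)
48..56  dst  (8B, 8-aligned)
56..60  ack  (4B, 4-aligned)
60..64  -- padding (4B)
64..88  src  (24B, 8-aligned)
within Vec3: port at 16
64 + 16 = 80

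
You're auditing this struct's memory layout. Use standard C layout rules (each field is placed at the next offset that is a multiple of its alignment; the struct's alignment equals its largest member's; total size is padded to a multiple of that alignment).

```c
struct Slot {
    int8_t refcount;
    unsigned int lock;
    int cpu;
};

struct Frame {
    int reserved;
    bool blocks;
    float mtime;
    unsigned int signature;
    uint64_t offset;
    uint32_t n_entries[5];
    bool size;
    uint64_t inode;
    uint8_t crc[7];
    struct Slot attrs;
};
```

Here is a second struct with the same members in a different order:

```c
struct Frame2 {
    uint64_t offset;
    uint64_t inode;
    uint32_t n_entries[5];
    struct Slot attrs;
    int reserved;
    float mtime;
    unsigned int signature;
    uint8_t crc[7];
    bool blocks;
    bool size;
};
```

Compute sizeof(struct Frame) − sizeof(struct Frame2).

Slot: 0..1  refcount  (1B, 1-aligned); 1..4  -- padding (3B); 4..8  lock  (4B, 4-aligned); 8..12  cpu  (4B, 4-aligned); sizeof = 12, alignof = 4
0..4  reserved  (4B, 4-aligned)
4..5  blocks  (1B, 1-aligned)
5..8  -- padding (3B)
8..12  mtime  (4B, 4-aligned)
12..16  signature  (4B, 4-aligned)
16..24  offset  (8B, 8-aligned)
24..44  n_entries  (20B, 4-aligned)
44..45  size  (1B, 1-aligned)
45..48  -- padding (3B)
48..56  inode  (8B, 8-aligned)
56..63  crc  (7B, 1-aligned)
63..64  -- padding (1B)
64..76  attrs  (12B, 4-aligned)
76..80  -- tail padding (4B)
sizeof = 80, alignof = 8
— Frame2 —
0..8  offset  (8B, 8-aligned)
8..16  inode  (8B, 8-aligned)
16..36  n_entries  (20B, 4-aligned)
36..48  attrs  (12B, 4-aligned)
48..52  reserved  (4B, 4-aligned)
52..56  mtime  (4B, 4-aligned)
56..60  signature  (4B, 4-aligned)
60..67  crc  (7B, 1-aligned)
67..68  blocks  (1B, 1-aligned)
68..69  size  (1B, 1-aligned)
69..72  -- tail padding (3B)
sizeof = 72, alignof = 8
80 − 72 = 8

8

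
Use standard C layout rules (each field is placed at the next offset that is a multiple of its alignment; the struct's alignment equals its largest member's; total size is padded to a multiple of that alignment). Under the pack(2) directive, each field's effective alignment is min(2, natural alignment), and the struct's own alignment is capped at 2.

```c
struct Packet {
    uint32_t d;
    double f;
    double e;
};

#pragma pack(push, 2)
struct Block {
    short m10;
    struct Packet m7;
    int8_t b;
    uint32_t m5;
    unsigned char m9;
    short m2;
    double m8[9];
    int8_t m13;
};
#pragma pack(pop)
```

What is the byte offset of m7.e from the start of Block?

Packet: @0: d [4B, align 4] → 4; +4 pad (align 8); @8: f [8B, align 8] → 16; @16: e [8B, align 8] → 24; size 24, align 8
@0: m10 [2B, align 2] → 2
@2: m7 [24B, align 2] → 26
within Packet: e at 16
2 + 16 = 18

18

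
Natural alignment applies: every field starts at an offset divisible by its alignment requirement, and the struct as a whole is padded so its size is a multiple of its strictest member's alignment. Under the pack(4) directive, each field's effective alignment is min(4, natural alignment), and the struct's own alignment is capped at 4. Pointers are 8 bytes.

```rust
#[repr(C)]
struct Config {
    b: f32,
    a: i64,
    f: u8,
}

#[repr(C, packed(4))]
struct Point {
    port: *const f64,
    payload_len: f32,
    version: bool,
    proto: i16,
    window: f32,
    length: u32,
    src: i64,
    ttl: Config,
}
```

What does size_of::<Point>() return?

56 bytes

Config: b at 0 (size 4, align 4) → ends 4; pad 4 to align 8 for a; a at 8 (size 8, align 8) → ends 16; f at 16 (size 1, align 1) → ends 17; tail pad 7 to reach multiple of 8; total 24 bytes, alignment 8
port at 0 (size 8, align 4) → ends 8
payload_len at 8 (size 4, align 4) → ends 12
version at 12 (size 1, align 1) → ends 13
pad 1 to align 2 for proto
proto at 14 (size 2, align 2) → ends 16
window at 16 (size 4, align 4) → ends 20
length at 20 (size 4, align 4) → ends 24
src at 24 (size 8, align 4) → ends 32
ttl at 32 (size 24, align 4) → ends 56
total 56 bytes, alignment 4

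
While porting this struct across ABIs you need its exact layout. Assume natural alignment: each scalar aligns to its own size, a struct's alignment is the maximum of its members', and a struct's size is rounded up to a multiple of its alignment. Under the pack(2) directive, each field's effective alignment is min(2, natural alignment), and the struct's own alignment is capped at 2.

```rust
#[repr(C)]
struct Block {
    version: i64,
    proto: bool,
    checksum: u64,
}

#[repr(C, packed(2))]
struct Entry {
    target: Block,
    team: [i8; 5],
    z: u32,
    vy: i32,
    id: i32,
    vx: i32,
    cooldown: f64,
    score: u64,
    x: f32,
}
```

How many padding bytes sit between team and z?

1

Block: @0: version [8B, align 8] → 8; @8: proto [1B, align 1] → 9; +7 pad (align 8); @16: checksum [8B, align 8] → 24; size 24, align 8
@0: target [24B, align 2] → 24
@24: team [5B, align 1] → 29
+1 pad (align 2)
@30: z [4B, align 2] → 34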